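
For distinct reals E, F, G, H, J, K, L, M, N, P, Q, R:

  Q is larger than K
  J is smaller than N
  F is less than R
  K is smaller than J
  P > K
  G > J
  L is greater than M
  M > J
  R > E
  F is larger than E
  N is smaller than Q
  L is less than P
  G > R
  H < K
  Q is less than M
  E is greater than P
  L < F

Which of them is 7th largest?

M

The consecutive relations fix a unique order: H < K < J < N < Q < M < L < P < E < F < R < G.
The 7th largest is M.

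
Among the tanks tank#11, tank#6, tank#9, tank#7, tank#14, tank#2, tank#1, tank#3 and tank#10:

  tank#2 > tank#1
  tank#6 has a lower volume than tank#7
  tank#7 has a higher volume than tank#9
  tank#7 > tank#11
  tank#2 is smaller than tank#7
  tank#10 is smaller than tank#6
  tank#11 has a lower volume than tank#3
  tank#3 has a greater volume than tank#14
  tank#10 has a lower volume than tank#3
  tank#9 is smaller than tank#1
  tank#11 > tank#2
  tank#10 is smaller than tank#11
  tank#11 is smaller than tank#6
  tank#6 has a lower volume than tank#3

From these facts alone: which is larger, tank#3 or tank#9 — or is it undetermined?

tank#3

tank#9 < tank#1 < tank#2 < tank#11 < tank#6 < tank#3, by transitivity through tank#1, tank#2, tank#11, tank#6.
So tank#3 is larger.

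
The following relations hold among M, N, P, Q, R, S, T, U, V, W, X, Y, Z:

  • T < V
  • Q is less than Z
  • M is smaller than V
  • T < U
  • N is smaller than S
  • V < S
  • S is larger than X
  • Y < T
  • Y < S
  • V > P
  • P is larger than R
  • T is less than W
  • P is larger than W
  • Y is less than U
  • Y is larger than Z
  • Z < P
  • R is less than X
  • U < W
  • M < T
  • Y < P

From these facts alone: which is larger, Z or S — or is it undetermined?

Chaining the given relations: Z < Y < T < U < W < P < V < S.
So S is larger.

S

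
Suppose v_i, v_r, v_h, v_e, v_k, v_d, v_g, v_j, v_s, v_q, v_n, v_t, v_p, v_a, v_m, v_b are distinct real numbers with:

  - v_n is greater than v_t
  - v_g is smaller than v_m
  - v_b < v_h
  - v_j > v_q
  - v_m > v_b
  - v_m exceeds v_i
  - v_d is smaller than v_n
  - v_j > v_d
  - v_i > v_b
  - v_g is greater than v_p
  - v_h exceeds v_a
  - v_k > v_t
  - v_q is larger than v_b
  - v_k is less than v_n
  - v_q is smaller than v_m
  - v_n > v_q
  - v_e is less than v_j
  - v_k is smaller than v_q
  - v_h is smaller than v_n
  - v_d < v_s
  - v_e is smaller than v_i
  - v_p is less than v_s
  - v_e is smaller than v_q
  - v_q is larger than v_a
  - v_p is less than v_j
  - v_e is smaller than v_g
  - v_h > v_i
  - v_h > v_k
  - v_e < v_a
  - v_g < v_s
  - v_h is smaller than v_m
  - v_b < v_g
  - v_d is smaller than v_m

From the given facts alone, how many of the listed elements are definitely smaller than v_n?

Directly below v_n: v_t, v_d, v_k, v_q, v_h.
One step further: v_b, v_e, v_a, v_i (9 so far).
Nothing else is reachable below v_n; 9 in all.

9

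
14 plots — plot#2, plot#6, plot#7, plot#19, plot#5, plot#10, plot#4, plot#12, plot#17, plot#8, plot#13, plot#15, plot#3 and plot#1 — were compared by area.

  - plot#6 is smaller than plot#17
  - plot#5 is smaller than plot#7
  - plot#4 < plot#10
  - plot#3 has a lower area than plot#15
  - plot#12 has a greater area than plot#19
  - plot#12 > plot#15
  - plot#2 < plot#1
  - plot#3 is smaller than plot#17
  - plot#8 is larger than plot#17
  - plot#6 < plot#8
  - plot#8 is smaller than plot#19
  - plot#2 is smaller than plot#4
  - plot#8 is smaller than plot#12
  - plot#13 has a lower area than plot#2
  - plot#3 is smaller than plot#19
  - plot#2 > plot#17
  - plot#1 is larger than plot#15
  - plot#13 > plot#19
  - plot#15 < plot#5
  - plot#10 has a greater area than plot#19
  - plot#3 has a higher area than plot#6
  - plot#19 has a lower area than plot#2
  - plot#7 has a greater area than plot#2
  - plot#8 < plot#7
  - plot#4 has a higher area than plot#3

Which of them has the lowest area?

plot#6

Chaining upward from plot#6: directly above it, plot#3, plot#17, plot#8; then plot#15, plot#19, plot#2, plot#12, plot#4, plot#7; then plot#5, plot#13, plot#1, plot#10.
That covers every other element, and nothing is given below plot#6, so plot#6 is the lowest area.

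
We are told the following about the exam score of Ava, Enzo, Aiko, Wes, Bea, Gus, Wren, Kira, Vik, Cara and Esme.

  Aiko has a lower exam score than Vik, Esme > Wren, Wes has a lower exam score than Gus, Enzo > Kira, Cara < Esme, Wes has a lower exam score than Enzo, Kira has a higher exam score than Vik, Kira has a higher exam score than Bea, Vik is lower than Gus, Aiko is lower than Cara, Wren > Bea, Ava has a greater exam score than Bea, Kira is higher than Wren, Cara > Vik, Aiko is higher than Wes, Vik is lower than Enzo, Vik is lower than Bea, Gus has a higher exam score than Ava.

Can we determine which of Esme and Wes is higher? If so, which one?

Esme

Wes < Aiko and Aiko < Vik give Wes < Vik.
Then Vik < Bea extends the chain to Bea.
Then Bea < Wren extends the chain to Wren.
Then Wren < Esme extends the chain to Esme.
So Esme is higher.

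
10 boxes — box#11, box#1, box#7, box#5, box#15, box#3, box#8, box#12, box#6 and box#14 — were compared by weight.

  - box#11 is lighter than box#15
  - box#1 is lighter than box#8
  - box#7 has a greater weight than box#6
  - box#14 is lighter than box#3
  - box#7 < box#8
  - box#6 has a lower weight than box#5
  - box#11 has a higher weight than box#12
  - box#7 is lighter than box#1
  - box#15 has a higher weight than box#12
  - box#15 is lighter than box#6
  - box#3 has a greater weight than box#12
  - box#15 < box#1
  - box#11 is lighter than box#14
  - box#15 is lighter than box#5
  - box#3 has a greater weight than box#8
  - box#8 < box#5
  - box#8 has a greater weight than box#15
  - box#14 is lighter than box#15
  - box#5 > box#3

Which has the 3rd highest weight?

box#8

The consecutive relations fix a unique order: box#12 < box#11 < box#14 < box#15 < box#6 < box#7 < box#1 < box#8 < box#3 < box#5.
The 3rd largest is box#8.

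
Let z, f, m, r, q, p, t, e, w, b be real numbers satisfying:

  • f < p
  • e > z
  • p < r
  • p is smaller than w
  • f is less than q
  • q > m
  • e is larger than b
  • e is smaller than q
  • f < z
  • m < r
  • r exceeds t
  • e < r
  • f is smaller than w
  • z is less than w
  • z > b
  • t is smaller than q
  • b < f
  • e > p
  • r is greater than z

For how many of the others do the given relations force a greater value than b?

7

Directly above b: f, z, e.
One step further: p, w, q, r (7 so far).
Nothing else is reachable above b; 7 in all.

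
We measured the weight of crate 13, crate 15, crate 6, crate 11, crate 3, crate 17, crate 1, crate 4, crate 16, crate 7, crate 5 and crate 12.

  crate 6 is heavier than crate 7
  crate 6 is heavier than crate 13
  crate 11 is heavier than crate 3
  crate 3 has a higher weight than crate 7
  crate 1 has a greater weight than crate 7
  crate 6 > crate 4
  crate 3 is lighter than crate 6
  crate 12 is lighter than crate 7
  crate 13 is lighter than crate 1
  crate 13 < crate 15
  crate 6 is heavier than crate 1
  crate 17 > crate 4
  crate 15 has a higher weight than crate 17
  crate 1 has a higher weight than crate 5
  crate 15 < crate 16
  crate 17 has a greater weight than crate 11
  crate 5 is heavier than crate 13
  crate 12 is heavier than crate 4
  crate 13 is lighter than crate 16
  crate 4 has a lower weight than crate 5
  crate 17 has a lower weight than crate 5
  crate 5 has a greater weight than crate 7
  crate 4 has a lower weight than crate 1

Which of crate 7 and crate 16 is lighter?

crate 7 < crate 3 < crate 11 < crate 17 < crate 15 < crate 16, by transitivity through crate 3, crate 11, crate 17, crate 15.
So crate 7 < crate 16; crate 7 is the lighter of the two.

crate 7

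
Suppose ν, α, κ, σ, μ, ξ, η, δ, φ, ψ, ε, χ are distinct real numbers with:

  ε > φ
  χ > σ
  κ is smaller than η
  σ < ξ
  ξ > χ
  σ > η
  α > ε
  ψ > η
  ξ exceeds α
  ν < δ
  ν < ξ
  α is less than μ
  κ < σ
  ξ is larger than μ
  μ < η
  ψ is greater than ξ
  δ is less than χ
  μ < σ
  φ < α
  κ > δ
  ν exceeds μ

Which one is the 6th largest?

κ

Piecing the relations together gives one ordering: φ < ε < α < μ < ν < δ < κ < η < σ < χ < ξ < ψ.
Counting 6 from the largest end gives κ.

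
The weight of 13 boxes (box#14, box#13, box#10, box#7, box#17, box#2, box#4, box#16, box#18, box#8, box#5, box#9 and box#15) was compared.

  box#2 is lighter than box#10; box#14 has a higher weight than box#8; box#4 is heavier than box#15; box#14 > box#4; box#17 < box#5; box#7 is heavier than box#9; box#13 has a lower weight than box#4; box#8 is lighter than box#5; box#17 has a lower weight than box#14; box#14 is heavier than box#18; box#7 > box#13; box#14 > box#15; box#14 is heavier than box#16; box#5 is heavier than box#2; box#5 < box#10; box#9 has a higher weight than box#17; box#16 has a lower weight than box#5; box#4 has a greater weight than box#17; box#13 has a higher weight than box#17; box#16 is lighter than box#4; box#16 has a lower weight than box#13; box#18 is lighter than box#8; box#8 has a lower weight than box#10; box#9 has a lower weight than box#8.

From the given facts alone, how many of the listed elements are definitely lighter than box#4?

4

From box#4 the given relations immediately reach box#15, box#17, box#16, box#13.
No other element is forced below box#4 by the given relations, so the count is 4.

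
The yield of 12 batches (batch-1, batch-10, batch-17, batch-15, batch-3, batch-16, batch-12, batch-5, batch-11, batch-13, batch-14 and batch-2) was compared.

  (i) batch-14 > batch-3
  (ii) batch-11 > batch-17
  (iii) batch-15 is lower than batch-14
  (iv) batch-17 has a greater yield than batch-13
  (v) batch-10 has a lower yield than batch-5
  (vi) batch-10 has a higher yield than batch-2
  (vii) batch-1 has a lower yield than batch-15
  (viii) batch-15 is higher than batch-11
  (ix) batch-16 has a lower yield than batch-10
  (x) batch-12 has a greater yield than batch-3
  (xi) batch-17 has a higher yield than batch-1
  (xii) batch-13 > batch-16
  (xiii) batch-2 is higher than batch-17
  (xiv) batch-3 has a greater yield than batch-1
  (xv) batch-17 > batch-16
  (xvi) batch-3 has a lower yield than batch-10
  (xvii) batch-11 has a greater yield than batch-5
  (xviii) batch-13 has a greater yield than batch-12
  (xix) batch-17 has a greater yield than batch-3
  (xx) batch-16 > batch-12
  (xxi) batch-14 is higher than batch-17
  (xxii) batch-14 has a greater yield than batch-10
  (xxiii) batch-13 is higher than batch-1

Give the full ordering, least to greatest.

The consecutive links are each given: batch-1 < batch-3; batch-3 < batch-12; batch-12 < batch-16; batch-16 < batch-13; batch-13 < batch-17; batch-17 < batch-2; batch-2 < batch-10; batch-10 < batch-5; batch-5 < batch-11; batch-11 < batch-15; batch-15 < batch-14.

batch-1 < batch-3 < batch-12 < batch-16 < batch-13 < batch-17 < batch-2 < batch-10 < batch-5 < batch-11 < batch-15 < batch-14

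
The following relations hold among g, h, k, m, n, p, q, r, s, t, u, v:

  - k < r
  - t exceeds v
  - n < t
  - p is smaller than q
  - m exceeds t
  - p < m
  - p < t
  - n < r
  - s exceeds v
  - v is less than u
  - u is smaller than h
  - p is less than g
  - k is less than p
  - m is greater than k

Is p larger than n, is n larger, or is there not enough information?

undetermined

Following every chain through p: above p we get q, t, g, m; below p we get k.
n is not reached, and no chain runs the other way from n to p.
So the given relations leave the order of p and n undetermined.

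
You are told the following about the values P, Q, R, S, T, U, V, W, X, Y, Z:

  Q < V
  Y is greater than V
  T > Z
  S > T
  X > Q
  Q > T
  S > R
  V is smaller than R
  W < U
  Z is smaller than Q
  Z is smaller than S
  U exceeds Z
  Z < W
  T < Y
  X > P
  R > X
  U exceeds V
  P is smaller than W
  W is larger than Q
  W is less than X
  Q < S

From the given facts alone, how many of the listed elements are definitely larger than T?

8

Directly above T: Q, Y, S.
One step further: W, V, X (6 so far).
One step further: U, R (8 so far).
Nothing else is reachable above T; 8 in all.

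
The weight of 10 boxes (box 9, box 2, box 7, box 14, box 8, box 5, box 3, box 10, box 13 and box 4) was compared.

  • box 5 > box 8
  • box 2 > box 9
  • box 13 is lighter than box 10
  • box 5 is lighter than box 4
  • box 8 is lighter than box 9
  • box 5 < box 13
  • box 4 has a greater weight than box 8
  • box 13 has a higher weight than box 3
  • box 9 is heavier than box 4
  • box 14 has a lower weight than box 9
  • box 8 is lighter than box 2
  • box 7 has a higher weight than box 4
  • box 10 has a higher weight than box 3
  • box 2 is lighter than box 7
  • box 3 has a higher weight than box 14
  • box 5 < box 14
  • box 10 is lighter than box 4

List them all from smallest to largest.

box 8 < box 5 < box 14 < box 3 < box 13 < box 10 < box 4 < box 9 < box 2 < box 7

The consecutive links are each given: box 8 < box 5; box 5 < box 14; box 14 < box 3; box 3 < box 13; box 13 < box 10; box 10 < box 4; box 4 < box 9; box 9 < box 2; box 2 < box 7.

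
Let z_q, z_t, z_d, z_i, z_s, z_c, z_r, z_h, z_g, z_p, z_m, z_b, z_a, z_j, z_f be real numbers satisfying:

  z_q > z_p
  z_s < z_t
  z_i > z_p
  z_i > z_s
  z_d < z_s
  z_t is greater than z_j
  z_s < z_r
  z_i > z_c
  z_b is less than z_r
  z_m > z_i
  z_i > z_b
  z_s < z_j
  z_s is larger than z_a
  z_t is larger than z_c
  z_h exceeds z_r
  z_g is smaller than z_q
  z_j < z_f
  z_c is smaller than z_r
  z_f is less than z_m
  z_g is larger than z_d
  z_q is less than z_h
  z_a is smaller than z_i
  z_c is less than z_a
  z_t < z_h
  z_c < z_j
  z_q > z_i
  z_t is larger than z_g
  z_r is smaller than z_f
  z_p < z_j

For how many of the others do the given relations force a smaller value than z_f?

8

Directly below z_f: z_r, z_j.
One step further: z_p, z_c, z_b, z_s (6 so far).
One step further: z_d, z_a (8 so far).
No other element is forced below z_f by the given relations, so the count is 8.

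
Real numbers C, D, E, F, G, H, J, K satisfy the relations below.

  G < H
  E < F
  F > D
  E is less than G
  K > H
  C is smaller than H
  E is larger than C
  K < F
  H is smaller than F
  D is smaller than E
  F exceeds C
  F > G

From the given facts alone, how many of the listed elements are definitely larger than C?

5

From C the given relations immediately reach E, H, F.
From those, G, K — 5 in total.
No other element is forced above C by the given relations, so the count is 5.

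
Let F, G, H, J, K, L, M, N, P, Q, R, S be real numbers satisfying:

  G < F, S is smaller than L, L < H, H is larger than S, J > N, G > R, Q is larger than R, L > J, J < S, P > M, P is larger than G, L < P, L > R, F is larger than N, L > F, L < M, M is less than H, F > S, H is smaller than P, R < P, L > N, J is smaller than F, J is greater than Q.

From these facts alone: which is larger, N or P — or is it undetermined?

Link the given pairs in sequence: N < J; J < S; S < F; F < L; L < M; M < H; H < P.
Chaining these gives N < J < S < F < L < M < H < P.
So P is larger.

P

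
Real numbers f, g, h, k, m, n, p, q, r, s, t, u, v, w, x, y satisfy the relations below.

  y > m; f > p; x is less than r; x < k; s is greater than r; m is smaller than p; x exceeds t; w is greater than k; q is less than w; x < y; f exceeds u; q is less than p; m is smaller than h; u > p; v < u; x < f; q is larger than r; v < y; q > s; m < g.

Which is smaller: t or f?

t

t < x and x < r give t < r.
With r < s: t < x < r < s.
With s < q: t < x < r < s < q.
Then q < p extends the chain to p.
With p < f: t < x < r < s < q < p < f.
So t < f; t is the smaller of the two.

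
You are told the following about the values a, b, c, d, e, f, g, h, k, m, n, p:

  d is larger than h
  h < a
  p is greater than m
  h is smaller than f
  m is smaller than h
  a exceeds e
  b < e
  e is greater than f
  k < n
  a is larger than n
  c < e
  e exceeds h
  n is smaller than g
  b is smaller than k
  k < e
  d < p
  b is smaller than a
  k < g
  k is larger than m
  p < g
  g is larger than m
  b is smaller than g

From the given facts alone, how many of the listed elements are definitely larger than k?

4

The elements the relations force above k are n, g, e, a — no chain reaches any other.
That is 4.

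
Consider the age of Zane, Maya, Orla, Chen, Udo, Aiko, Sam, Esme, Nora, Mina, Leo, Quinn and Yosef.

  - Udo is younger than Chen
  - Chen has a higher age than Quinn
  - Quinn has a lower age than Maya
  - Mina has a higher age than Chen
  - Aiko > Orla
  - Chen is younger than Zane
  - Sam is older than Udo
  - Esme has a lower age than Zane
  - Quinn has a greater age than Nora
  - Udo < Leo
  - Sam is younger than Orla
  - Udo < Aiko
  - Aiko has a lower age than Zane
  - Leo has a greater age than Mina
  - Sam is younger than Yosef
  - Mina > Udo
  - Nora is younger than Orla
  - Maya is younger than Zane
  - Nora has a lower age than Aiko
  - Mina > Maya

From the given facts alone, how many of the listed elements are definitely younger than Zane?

From Zane the given relations immediately reach Maya, Chen, Esme, Aiko.
From those, Udo, Nora, Quinn, Orla — 8 in total.
From those, Sam — 9 in total.
Nothing else is reachable below Zane; 9 in all.

9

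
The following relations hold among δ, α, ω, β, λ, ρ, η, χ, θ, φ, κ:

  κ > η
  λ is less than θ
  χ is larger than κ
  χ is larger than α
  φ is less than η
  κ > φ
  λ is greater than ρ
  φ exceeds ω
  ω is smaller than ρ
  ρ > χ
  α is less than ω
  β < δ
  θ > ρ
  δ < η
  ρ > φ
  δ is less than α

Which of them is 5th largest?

Chaining the given pairs: β < δ < α < ω < φ < η < κ < χ < ρ < λ < θ.
Counting 5 from the largest end gives κ.

κ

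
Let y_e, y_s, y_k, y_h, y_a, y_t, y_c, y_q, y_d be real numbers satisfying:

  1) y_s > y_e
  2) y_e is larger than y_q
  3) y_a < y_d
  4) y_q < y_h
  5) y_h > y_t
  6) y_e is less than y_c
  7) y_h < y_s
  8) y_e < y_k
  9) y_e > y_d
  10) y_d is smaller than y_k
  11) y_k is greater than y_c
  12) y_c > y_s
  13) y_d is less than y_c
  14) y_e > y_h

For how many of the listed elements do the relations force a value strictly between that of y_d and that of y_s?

The relations place y_d below y_s. An element lies strictly between them when it is forced above y_d and also forced below y_s.
Above y_d: {y_e, y_c, y_k}. Below y_s: {y_a, y_q, y_t, y_h, y_e}.
Intersection: {y_e} — 1.

1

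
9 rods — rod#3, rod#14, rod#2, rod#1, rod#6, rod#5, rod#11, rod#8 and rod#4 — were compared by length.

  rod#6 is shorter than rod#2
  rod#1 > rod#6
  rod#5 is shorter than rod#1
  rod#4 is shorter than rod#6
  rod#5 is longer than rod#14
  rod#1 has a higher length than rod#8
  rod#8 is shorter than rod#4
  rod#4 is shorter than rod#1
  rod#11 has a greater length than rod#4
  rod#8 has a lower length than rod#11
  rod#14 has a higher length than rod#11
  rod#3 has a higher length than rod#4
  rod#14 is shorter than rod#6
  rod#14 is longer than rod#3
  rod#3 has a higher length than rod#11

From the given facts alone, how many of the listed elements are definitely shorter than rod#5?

5

From rod#5 the given relations immediately reach rod#14.
From those, rod#11, rod#3 — 3 in total.
From those, rod#8, rod#4 — 5 in total.
Nothing else is reachable below rod#5; 5 in all.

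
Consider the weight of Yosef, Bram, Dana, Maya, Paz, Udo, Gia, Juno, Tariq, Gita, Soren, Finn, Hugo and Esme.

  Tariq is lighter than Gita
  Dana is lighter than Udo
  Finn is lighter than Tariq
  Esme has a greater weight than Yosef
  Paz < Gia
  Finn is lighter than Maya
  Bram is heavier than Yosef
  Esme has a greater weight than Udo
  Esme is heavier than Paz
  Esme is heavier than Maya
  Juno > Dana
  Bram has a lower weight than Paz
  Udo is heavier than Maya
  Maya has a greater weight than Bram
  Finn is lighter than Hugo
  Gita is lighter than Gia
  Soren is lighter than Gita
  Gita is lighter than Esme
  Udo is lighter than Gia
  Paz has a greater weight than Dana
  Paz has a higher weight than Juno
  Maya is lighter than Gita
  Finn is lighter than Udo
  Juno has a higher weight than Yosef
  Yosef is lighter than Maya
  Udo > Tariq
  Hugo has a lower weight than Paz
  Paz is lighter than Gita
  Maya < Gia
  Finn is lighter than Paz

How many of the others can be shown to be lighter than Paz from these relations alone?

6

From Paz the given relations immediately reach Dana, Finn, Bram, Juno, Hugo.
From those, Yosef — 6 in total.
Nothing else is reachable below Paz; 6 in all.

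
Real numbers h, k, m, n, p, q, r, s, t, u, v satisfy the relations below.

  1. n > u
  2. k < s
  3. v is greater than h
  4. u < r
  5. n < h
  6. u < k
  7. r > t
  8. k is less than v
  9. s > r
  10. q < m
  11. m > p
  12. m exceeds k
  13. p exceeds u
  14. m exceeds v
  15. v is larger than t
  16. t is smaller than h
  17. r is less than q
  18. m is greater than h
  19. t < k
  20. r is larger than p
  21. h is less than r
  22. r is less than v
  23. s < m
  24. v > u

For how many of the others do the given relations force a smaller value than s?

The elements the relations force below s are t, u, p, n, k, h, r — no chain reaches any other.
That is 7.

7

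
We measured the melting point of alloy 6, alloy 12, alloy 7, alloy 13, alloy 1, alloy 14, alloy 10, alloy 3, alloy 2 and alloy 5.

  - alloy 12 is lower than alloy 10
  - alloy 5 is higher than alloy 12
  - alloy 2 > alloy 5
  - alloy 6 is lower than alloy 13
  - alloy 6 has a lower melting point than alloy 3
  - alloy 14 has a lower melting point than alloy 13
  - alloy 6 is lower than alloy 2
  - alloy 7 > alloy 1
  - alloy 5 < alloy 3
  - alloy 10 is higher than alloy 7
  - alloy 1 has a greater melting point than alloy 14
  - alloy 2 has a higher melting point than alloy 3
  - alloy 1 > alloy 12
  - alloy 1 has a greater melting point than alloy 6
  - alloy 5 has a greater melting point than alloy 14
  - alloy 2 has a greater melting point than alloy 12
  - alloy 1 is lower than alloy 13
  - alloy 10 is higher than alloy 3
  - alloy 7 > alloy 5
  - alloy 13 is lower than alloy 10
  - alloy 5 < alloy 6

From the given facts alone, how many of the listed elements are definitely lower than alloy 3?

4

The elements the relations force below alloy 3 are alloy 12, alloy 14, alloy 5, alloy 6 — no chain reaches any other.
That is 4.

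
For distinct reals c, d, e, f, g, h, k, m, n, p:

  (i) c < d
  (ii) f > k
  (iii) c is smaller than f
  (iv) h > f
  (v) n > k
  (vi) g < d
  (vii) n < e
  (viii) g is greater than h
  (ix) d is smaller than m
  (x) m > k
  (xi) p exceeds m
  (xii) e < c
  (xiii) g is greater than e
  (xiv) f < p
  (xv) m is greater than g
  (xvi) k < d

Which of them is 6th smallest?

Chaining the given pairs: k < n < e < c < f < h < g < d < m < p.
Counting 6 from the smallest end gives h.

h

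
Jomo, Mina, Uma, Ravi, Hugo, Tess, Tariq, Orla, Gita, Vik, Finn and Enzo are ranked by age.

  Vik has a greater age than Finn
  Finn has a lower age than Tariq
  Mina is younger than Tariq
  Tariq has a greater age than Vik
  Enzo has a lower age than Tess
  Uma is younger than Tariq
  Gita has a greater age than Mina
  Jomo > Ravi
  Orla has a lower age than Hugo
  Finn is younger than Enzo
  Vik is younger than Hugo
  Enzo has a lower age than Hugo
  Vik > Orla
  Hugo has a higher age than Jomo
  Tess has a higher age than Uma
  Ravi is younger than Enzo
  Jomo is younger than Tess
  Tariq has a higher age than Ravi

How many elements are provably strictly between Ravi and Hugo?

Chaining upward from Ravi reaches: Enzo, Jomo, Tess, Tariq.
Chaining downward from Hugo reaches: Orla, Finn, Enzo, Vik, Jomo.
Strictly between Ravi and Hugo are those in both lists: Enzo, Jomo — 2 elements.

2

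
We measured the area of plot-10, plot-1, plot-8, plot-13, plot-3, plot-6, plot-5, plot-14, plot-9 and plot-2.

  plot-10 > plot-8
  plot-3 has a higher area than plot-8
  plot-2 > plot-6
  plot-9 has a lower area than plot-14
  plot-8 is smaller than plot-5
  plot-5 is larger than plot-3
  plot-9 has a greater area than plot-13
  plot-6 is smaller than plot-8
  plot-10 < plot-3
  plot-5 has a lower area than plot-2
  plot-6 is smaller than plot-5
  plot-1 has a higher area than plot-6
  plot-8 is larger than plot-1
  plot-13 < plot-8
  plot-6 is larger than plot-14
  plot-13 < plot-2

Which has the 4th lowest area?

The consecutive relations fix a unique order: plot-13 < plot-9 < plot-14 < plot-6 < plot-1 < plot-8 < plot-10 < plot-3 < plot-5 < plot-2.
The 4th smallest is plot-6.

plot-6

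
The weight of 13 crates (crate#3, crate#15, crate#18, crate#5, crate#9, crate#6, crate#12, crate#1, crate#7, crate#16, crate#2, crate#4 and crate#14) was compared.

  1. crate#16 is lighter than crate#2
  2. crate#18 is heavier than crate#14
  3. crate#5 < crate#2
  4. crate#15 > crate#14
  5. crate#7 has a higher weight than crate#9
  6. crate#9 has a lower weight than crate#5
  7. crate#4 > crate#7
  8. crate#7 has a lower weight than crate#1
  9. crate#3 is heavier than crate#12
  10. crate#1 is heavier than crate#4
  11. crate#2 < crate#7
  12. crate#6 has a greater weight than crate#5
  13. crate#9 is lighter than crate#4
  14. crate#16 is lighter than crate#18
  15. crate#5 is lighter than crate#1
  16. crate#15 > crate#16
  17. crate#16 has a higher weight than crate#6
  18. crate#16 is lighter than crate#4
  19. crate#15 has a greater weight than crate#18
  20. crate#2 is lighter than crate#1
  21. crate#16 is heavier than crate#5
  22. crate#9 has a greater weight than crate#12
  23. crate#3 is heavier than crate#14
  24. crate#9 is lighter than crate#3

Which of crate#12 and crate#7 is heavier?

crate#7

crate#12 < crate#9 and crate#9 < crate#5 give crate#12 < crate#5.
Then crate#5 < crate#6 extends the chain to crate#6.
Then crate#6 < crate#16 extends the chain to crate#16.
With crate#16 < crate#2: crate#12 < crate#9 < crate#5 < crate#6 < crate#16 < crate#2.
With crate#2 < crate#7: crate#12 < crate#9 < crate#5 < crate#6 < crate#16 < crate#2 < crate#7.
So crate#12 < crate#7; crate#7 is the heavier of the two.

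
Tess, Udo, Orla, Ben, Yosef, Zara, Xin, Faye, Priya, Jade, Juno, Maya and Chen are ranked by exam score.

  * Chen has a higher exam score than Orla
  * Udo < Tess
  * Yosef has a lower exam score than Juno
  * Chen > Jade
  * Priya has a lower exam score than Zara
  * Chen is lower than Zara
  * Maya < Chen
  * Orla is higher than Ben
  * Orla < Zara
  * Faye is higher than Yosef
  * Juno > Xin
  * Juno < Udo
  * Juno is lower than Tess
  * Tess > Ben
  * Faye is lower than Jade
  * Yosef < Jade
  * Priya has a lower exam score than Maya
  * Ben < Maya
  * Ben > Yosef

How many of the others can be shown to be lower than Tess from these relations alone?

From Tess the given relations immediately reach Ben, Juno, Udo.
From those, Yosef, Xin — 5 in total.
Nothing else is reachable below Tess; 5 in all.

5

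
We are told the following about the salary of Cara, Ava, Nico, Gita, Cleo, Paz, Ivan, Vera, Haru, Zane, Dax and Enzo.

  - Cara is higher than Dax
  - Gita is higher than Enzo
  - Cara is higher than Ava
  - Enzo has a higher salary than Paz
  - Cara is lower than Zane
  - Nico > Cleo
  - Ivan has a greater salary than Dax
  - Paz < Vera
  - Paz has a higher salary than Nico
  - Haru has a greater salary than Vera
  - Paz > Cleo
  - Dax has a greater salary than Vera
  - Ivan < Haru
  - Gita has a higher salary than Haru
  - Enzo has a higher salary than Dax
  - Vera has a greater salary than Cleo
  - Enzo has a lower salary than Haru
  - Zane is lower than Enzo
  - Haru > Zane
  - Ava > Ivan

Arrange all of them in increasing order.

Cleo < Nico < Paz < Vera < Dax < Ivan < Ava < Cara < Zane < Enzo < Haru < Gita

The consecutive links are each given: Cleo < Nico; Nico < Paz; Paz < Vera; Vera < Dax; Dax < Ivan; Ivan < Ava; Ava < Cara; Cara < Zane; Zane < Enzo; Enzo < Haru; Haru < Gita.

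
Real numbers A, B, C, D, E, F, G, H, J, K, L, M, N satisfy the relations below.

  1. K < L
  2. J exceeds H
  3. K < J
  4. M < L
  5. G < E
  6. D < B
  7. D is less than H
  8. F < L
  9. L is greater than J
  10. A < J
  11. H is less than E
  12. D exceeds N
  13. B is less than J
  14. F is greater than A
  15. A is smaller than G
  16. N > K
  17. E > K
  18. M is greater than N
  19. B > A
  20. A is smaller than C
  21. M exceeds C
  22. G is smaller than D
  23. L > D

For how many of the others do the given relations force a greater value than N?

The elements the relations force above N are M, D, B, H, J, E, L — no chain reaches any other.
That is 7.

7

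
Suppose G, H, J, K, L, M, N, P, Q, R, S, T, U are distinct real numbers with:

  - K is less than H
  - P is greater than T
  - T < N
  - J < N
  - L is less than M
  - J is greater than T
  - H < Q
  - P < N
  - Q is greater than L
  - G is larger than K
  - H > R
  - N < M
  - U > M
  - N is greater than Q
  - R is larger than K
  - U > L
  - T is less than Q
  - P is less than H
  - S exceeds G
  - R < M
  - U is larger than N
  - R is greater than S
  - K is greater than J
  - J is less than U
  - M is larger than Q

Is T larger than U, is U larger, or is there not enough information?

T < J < K < G < S < R < H < Q < N < M < U, by transitivity through J, K, G, S, R, H, Q, N, M.
So U is larger.

U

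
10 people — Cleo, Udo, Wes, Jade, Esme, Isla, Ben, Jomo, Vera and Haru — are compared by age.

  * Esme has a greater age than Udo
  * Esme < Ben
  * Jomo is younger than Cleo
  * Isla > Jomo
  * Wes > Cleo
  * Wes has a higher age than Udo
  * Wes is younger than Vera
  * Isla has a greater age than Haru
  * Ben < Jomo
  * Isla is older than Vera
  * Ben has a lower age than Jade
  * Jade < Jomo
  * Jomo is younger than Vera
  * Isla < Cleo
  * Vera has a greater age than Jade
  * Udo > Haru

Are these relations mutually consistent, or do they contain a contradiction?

Chaining the given relations yields Isla < Cleo < Wes < Vera, so Isla < Vera. But one relation states Vera < Isla. These cannot both hold.

inconsistent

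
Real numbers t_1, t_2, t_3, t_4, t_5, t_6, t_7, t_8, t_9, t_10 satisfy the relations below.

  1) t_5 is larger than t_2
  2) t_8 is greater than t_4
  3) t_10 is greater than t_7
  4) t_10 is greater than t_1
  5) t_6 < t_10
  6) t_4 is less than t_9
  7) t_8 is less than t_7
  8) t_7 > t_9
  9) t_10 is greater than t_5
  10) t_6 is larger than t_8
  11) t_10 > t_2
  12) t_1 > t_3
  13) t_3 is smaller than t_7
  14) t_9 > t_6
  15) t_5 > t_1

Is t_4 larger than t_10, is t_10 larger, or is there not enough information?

t_10

Link the given pairs in sequence: t_4 < t_8; t_8 < t_6; t_6 < t_9; t_9 < t_7; t_7 < t_10.
Together: t_4 < t_8 < t_6 < t_9 < t_7 < t_10.
So t_10 is larger.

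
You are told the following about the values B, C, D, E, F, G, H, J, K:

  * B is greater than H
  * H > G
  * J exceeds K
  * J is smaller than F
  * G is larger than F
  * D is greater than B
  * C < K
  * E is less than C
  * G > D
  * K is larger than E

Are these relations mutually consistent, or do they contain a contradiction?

Chaining the given relations yields G < H < B < D, so G < D. But one relation states D < G. These cannot both hold.

inconsistent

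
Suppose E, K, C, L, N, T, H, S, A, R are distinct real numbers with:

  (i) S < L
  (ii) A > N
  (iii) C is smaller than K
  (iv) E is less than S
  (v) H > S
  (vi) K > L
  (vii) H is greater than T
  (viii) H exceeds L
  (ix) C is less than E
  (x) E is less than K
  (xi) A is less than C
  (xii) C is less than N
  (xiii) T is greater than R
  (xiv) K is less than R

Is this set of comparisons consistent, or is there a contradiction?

inconsistent

Chaining the given relations yields N < A < C, so N < C. But one relation states C < N. These cannot both hold.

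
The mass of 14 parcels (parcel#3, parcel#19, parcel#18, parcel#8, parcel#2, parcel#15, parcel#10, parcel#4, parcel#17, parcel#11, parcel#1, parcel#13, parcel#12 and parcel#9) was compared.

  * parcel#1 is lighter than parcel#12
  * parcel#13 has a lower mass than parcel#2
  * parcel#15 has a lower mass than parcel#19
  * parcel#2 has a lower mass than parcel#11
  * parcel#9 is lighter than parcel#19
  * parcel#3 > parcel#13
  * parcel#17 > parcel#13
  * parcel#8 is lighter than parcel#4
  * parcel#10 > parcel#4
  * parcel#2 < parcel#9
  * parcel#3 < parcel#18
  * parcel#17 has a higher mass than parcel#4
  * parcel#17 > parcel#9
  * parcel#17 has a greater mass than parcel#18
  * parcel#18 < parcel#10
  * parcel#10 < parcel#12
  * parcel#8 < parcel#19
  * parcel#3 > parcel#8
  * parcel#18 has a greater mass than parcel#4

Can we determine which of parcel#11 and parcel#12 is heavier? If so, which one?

Following every chain through parcel#12: below parcel#12 we get parcel#8, parcel#13, parcel#3, parcel#4, parcel#18, parcel#1, parcel#10.
parcel#11 is not reached, and no chain runs the other way from parcel#11 to parcel#12.
So the given relations leave the order of parcel#12 and parcel#11 undetermined.

undetermined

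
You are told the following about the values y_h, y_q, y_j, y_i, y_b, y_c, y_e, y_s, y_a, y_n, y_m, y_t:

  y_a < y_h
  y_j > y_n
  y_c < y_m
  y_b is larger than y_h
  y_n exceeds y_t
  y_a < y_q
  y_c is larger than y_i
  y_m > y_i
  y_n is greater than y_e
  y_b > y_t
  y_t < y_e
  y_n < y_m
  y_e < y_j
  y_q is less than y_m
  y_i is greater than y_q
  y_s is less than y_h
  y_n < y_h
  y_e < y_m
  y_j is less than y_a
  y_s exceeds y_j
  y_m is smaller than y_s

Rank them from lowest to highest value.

y_t < y_e < y_n < y_j < y_a < y_q < y_i < y_c < y_m < y_s < y_h < y_b

Each adjacent pair is fixed by a given relation: y_t < y_e; y_e < y_n; y_n < y_j; y_j < y_a; y_a < y_q; y_q < y_i; y_i < y_c; y_c < y_m; y_m < y_s; y_s < y_h; y_h < y_b. Chaining them end to end gives the full order.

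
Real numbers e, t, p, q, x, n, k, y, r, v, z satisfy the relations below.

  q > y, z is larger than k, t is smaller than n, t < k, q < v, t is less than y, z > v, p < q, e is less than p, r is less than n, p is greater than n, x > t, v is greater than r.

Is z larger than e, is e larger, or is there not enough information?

e < p and p < q give e < q.
With q < v: e < p < q < v.
Then v < z extends the chain to z.
So z is larger.

z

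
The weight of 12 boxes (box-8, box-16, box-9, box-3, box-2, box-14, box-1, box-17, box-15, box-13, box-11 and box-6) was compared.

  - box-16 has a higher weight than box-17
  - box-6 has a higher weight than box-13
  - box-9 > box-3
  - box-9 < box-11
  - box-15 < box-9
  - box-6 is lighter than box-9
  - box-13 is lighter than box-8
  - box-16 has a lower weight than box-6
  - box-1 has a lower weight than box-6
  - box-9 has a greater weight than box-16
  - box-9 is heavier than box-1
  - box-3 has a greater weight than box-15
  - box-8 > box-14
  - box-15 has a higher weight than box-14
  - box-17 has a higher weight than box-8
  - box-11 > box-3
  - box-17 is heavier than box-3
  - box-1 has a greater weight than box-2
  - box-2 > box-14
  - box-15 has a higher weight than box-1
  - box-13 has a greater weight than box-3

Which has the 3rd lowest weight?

box-1

Piecing the relations together gives one ordering: box-14 < box-2 < box-1 < box-15 < box-3 < box-13 < box-8 < box-17 < box-16 < box-6 < box-9 < box-11.
The 3rd smallest is box-1.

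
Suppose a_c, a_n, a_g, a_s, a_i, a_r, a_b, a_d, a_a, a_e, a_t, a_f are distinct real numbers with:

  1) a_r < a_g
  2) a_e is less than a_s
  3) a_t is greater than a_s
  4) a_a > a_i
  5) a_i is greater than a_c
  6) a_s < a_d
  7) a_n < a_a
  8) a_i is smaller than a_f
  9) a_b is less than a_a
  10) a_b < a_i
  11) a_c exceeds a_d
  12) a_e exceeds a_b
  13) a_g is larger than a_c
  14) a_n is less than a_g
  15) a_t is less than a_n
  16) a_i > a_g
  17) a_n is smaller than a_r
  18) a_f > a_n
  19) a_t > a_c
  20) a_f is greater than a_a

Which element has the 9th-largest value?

Piecing the relations together gives one ordering: a_b < a_e < a_s < a_d < a_c < a_t < a_n < a_r < a_g < a_i < a_a < a_f.
The 9th largest is a_d.

a_d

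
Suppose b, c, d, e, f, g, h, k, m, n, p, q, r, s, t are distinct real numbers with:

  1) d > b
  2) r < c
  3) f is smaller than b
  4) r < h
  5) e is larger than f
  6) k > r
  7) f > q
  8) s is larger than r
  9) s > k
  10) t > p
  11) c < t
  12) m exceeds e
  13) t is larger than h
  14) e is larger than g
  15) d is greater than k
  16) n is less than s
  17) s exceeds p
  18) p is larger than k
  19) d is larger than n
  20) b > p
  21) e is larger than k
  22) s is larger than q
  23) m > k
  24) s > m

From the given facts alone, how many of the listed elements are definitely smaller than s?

9

Directly below s: r, q, k, n, p, m.
One step further: e (7 so far).
One step further: f, g (9 so far).
No other element is forced below s by the given relations, so the count is 9.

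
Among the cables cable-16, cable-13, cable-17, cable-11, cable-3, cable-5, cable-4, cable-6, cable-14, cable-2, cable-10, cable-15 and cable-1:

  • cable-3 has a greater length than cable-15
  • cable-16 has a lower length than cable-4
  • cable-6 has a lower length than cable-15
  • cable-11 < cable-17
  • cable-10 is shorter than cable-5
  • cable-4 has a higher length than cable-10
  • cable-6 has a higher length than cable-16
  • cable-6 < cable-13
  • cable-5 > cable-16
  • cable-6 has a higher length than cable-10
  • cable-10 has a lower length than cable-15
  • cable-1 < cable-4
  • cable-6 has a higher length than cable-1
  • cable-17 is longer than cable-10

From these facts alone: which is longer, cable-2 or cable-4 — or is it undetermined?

Following every chain through cable-4: below cable-4 we get cable-16, cable-10, cable-1.
cable-2 is not reached, and no chain runs the other way from cable-2 to cable-4.
So the given relations leave the order of cable-4 and cable-2 undetermined.

undetermined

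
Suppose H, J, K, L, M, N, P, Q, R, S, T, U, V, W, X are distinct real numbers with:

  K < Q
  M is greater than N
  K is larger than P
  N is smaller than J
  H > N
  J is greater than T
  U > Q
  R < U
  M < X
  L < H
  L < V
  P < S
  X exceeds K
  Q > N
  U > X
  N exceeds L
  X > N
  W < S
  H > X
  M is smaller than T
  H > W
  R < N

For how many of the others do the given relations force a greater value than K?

4

From K the given relations immediately reach X, Q.
From those, H, U — 4 in total.
No other element is forced above K by the given relations, so the count is 4.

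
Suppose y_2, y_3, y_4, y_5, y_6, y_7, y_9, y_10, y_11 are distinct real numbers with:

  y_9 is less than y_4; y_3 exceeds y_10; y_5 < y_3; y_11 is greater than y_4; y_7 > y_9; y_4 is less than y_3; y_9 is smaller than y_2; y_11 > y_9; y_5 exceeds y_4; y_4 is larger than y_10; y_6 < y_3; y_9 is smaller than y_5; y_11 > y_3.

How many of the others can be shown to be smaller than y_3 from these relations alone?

From y_3 the given relations immediately reach y_10, y_6, y_4, y_5.
From those, y_9 — 5 in total.
Nothing else is reachable below y_3; 5 in all.

5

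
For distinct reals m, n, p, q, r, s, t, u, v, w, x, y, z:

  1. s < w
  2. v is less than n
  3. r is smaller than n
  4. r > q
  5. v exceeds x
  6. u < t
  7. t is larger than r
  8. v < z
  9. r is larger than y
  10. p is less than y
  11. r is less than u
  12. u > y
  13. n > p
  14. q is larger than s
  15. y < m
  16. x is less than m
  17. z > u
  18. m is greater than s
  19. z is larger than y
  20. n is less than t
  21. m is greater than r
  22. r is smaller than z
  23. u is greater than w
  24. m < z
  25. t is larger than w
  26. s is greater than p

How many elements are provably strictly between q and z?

The relations place q below z. An element lies strictly between them when it is forced above q and also forced below z.
Above q: {r, m, n, u, t}. Below z: {p, s, y, x, v, r, m, w, u}.
Intersection: {r, m, u} — 3.

3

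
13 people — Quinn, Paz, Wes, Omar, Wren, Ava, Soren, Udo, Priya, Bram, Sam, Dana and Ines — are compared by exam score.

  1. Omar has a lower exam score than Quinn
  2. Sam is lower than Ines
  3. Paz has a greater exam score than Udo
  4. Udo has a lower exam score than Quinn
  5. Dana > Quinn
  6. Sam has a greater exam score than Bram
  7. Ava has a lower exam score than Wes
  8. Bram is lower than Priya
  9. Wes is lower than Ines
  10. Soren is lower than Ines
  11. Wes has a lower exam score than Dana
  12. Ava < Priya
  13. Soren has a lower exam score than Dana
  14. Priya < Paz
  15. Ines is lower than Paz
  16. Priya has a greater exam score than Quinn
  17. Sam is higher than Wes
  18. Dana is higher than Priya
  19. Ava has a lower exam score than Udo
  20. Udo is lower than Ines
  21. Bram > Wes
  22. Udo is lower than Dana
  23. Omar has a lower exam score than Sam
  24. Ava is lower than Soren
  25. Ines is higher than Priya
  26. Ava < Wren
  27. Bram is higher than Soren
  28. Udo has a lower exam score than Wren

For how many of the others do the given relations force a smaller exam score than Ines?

9

The elements the relations force below Ines are Ava, Wes, Omar, Udo, Soren, Quinn, Bram, Priya, Sam — no chain reaches any other.
That is 9.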